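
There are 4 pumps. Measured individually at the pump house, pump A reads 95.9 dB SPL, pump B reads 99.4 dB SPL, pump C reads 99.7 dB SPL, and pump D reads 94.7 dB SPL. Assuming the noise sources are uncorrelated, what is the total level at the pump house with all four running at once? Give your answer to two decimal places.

103.96 dB SPL

Uncorrelated sources add in intensity (power), not in dB.
L_total = 10·log₁₀(10^(95.9/10) + 10^(99.4/10) + 10^(99.7/10) + 10^(94.7/10)) = 10·log₁₀(24884000000) = 103.96 dB SPL.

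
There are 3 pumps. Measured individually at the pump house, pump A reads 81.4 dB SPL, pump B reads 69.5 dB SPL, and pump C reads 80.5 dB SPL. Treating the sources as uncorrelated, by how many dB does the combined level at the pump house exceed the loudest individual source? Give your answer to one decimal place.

2.7 dB

Incoherent sources sum as intensities:
L_total = 10·log₁₀(10^(81.4/10) + 10^(69.5/10) + 10^(80.5/10)) = 84.14 dB SPL.
Excess over the loudest (81.4 dB): 84.14 − 81.4 = 2.7 dB.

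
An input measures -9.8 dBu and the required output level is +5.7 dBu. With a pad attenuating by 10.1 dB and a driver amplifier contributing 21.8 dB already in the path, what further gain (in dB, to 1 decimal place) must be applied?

The required make-up gain is the shortfall in the dB sum.
G = +5.7 − (-9.8) + 10.1 − 21.8 = 3.8 dB.

3.8 dB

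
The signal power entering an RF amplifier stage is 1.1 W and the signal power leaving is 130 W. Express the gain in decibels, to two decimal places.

Power ratio → dB uses the 10·log₁₀ form:
10·log₁₀(130/1.1) = 10·log₁₀(118.2) = 20.73 dB.

20.73 dB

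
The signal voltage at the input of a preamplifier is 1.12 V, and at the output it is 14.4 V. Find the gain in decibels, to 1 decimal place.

22.2 dB

Voltage ratio → dB uses the 20·log₁₀ form:
20·log₁₀(14.4/1.12) = 20·log₁₀(12.86) = 22.2 dB.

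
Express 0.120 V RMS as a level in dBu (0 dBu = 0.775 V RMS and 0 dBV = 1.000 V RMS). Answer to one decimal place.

dBu = 20·log₁₀(V / 0.775 V).
20·log₁₀(0.120/0.775) = -16.2 dBu.

-16.2 dBu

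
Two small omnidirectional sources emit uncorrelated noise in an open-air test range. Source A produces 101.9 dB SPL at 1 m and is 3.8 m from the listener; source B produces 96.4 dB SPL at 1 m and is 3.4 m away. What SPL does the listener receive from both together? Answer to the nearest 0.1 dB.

91.6 dB SPL

At the listener: L_A = 101.9 − 20·log₁₀(3.8) = 90.30 dB; L_B = 96.4 − 20·log₁₀(3.4) = 85.77 dB.
Combined: 10·log₁₀(10^(90.30/10)+10^(85.77/10)) = 91.6 dB SPL.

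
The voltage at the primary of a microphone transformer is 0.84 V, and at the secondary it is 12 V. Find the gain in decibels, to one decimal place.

23.1 dB

Voltage ratio → dB uses the 20·log₁₀ form:
20·log₁₀(12/0.84) = 20·log₁₀(14.29) = 23.1 dB.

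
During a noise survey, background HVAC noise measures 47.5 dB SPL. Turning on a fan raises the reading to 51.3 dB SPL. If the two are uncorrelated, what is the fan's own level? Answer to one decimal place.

49.0 dB SPL

Subtract intensities: L_src = 10·log₁₀(10^(L_total/10) − 10^(L_bg/10)).
L_src = 10·log₁₀(10^(51.3/10) − 10^(47.5/10)) = 10·log₁₀(78660) = 49.0 dB SPL.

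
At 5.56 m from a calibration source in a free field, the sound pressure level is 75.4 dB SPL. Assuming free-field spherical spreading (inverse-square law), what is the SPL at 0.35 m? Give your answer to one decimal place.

99.4 dB SPL

For a point source in a free field, ΔL = −20·log₁₀(d₂/d₁).
ΔL = −20·log₁₀(0.35/5.56) = 24.02 dB, so L₂ = 75.4 + (24.02) = 99.4 dB SPL.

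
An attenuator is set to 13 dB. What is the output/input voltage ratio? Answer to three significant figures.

0.224

Voltage ratio = 10^(dB/20).
10^(-13/20) = 10^(-0.6500) = 0.224.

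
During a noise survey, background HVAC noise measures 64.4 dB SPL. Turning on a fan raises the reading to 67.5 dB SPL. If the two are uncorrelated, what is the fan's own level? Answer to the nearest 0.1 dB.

Subtract intensities: L_src = 10·log₁₀(10^(L_total/10) − 10^(L_bg/10)).
L_src = 10·log₁₀(10^(67.5/10) − 10^(64.4/10)) = 10·log₁₀(2869000) = 64.6 dB SPL.

64.6 dB SPL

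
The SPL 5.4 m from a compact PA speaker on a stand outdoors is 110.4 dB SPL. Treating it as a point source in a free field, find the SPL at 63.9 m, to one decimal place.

88.9 dB SPL

Inverse-square spreading gives ΔL = −20·log₁₀(d₂/d₁).
ΔL = −20·log₁₀(63.9/5.4) = -21.46 dB, so L₂ = 110.4 + (-21.46) = 88.9 dB SPL.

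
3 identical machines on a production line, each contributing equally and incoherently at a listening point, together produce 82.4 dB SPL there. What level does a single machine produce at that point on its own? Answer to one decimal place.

3 equal incoherent sources add 10·log₁₀(3) = 4.77 dB over one source.
L_one = 82.4 − 4.77 = 77.6 dB SPL.

77.6 dB SPL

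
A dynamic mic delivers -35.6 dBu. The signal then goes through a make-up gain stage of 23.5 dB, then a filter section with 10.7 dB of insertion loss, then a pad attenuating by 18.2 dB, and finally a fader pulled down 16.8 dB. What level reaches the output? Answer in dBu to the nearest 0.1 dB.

-57.8 dBu

Gain stages sum in dB:
-35.6 + 23.5 − 10.7 − 18.2 − 16.8 = -57.8 dBu.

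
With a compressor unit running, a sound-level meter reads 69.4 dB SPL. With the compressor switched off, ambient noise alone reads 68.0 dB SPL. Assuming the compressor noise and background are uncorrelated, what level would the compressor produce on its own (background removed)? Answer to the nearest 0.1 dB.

Background correction is a power subtraction:
L_src = 10·log₁₀(10^(69.4/10) − 10^(68.0/10)) = 10·log₁₀(2400000) = 63.8 dB SPL.

63.8 dB SPL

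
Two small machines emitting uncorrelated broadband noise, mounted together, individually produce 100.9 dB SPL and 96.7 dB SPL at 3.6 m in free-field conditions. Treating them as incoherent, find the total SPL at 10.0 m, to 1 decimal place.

93.4 dB SPL

Combined at 3.6 m: 10·log₁₀(10^(100.9/10)+10^(96.7/10)) = 102.30 dB SPL.
Then apply −20·log₁₀(10.0/3.6) = -8.87 dB → 93.4 dB SPL.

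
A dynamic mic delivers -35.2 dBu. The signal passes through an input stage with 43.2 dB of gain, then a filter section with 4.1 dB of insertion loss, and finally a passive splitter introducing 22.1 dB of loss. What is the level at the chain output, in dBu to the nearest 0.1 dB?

In dB, series stages simply add:
-35.2 + 43.2 − 4.1 − 22.1 = -18.2 dBu.

-18.2 dBu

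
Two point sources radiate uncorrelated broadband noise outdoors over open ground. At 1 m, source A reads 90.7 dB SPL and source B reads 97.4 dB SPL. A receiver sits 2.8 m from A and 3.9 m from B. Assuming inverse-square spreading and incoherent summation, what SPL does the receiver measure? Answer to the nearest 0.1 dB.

At the listener: L_A = 90.7 − 20·log₁₀(2.8) = 81.76 dB; L_B = 97.4 − 20·log₁₀(3.9) = 85.58 dB.
Combined: 10·log₁₀(10^(81.76/10)+10^(85.58/10)) = 87.1 dB SPL.

87.1 dB SPL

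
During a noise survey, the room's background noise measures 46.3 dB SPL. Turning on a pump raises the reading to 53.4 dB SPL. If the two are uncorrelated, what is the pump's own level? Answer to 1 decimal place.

Background correction is a power subtraction:
L_src = 10·log₁₀(10^(53.4/10) − 10^(46.3/10)) = 10·log₁₀(176100) = 52.5 dB SPL.

52.5 dB SPL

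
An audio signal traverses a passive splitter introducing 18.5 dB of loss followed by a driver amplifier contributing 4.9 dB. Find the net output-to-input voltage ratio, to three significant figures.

Net gain = (−18.5) + 4.9 = -13.6 dB.
Voltage ratio = 10^(-13.6/20) = 0.209.

0.209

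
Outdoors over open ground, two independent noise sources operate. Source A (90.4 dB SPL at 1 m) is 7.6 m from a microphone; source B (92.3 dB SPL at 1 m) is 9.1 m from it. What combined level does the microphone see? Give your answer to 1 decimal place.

76.0 dB SPL

At the listener: L_A = 90.4 − 20·log₁₀(7.6) = 72.78 dB; L_B = 92.3 − 20·log₁₀(9.1) = 73.12 dB.
Combined: 10·log₁₀(10^(72.78/10)+10^(73.12/10)) = 76.0 dB SPL.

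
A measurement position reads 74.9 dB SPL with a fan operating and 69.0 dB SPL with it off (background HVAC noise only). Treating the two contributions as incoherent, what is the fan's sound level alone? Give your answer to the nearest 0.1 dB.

73.6 dB SPL

Subtract intensities: L_src = 10·log₁₀(10^(L_total/10) − 10^(L_bg/10)).
L_src = 10·log₁₀(10^(74.9/10) − 10^(69.0/10)) = 10·log₁₀(22960000) = 73.6 dB SPL.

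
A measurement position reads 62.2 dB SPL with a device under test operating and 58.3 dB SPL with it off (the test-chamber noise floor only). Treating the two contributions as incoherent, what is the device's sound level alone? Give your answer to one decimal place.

Background correction is a power subtraction:
L_src = 10·log₁₀(10^(62.2/10) − 10^(58.3/10)) = 10·log₁₀(983500) = 59.9 dB SPL.

59.9 dB SPL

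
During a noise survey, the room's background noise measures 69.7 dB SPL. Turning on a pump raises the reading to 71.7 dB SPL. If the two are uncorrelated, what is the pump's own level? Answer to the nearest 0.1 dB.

67.4 dB SPL

Background correction is a power subtraction:
L_src = 10·log₁₀(10^(71.7/10) − 10^(69.7/10)) = 10·log₁₀(5459000) = 67.4 dB SPL.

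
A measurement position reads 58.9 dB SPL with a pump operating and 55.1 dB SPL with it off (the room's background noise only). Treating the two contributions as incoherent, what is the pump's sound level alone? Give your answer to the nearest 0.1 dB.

56.6 dB SPL

Remove the background by subtracting linear intensities:
L_src = 10·log₁₀(10^(58.9/10) − 10^(55.1/10)) = 10·log₁₀(452700) = 56.6 dB SPL.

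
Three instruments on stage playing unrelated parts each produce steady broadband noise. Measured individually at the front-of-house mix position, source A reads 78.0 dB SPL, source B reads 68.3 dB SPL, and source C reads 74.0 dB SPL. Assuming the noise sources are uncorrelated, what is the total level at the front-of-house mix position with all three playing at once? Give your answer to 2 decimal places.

Uncorrelated sources add in intensity (power), not in dB.
L_total = 10·log₁₀(10^(78.0/10) + 10^(68.3/10) + 10^(74.0/10)) = 10·log₁₀(94980000) = 79.78 dB SPL.

79.78 dB SPL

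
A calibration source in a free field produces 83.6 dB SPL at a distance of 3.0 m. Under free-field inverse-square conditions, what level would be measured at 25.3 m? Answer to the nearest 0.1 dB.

Inverse-square spreading gives ΔL = −20·log₁₀(d₂/d₁).
ΔL = −20·log₁₀(25.3/3.0) = -18.52 dB, so L₂ = 83.6 + (-18.52) = 65.1 dB SPL.

65.1 dB SPL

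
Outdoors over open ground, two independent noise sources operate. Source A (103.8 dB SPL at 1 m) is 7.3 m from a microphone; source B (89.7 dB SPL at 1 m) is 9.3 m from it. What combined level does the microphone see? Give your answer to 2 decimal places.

At the listener: L_A = 103.8 − 20·log₁₀(7.3) = 86.534 dB; L_B = 89.7 − 20·log₁₀(9.3) = 70.330 dB.
Combined: 10·log₁₀(10^(86.534/10)+10^(70.330/10)) = 86.64 dB SPL.

86.64 dB SPL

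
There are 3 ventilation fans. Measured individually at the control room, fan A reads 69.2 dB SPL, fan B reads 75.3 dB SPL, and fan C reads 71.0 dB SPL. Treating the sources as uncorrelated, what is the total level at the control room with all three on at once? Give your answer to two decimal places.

Incoherent sources sum as intensities:
L_total = 10·log₁₀(10^(69.2/10) + 10^(75.3/10) + 10^(71.0/10)) = 10·log₁₀(54790000) = 77.39 dB SPL.

77.39 dB SPL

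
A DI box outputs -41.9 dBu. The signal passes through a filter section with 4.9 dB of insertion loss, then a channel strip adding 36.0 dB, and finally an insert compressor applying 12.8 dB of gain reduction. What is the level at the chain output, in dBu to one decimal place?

Gain stages sum in dB:
-41.9 − 4.9 + 36.0 − 12.8 = -23.6 dBu.

-23.6 dBu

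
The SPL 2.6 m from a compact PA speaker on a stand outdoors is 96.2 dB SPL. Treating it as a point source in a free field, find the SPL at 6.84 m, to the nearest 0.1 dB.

Inverse-square spreading gives ΔL = −20·log₁₀(d₂/d₁).
ΔL = −20·log₁₀(6.84/2.6) = -8.40 dB, so L₂ = 96.2 + (-8.40) = 87.8 dB SPL.

87.8 dB SPL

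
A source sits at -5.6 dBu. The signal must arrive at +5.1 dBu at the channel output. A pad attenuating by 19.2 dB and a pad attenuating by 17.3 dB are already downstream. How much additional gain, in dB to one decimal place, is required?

The required make-up gain is the shortfall in the dB sum.
G = +5.1 − (-5.6) + 19.2 + 17.3 = 47.2 dB.

47.2 dB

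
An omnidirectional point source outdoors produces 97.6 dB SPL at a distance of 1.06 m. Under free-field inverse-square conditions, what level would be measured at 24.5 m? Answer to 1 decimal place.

Inverse-square spreading gives ΔL = −20·log₁₀(d₂/d₁).
ΔL = −20·log₁₀(24.5/1.06) = -27.28 dB, so L₂ = 97.6 + (-27.28) = 70.3 dB SPL.

70.3 dB SPL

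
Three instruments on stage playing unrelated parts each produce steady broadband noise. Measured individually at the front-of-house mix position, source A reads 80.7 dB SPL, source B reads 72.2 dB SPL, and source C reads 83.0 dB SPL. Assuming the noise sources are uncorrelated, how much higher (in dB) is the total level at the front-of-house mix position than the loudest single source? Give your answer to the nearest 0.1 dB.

Add the sources as powers (linear), then convert back to dB:
L_total = 10·log₁₀(10^(80.7/10) + 10^(72.2/10) + 10^(83.0/10)) = 85.23 dB SPL.
Excess over the loudest (83.0 dB): 85.23 − 83.0 = 2.2 dB.

2.2 dB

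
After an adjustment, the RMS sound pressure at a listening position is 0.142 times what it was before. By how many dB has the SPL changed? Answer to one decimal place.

-17.0 dB

Sound pressure is an amplitude quantity: ΔL = 20·log₁₀(p₂/p₁).
20·log₁₀(0.142) = -17.0 dB.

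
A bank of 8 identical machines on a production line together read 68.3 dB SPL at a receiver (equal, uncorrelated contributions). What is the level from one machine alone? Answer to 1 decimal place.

59.3 dB SPL

8 equal incoherent sources add 10·log₁₀(8) = 9.03 dB over one source.
L_one = 68.3 − 9.03 = 59.3 dB SPL.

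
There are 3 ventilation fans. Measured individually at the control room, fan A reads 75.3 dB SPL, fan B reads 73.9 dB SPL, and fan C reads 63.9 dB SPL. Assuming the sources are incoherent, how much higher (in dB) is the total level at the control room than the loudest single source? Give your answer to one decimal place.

2.5 dB

Uncorrelated sources add in intensity (power), not in dB.
L_total = 10·log₁₀(10^(75.3/10) + 10^(73.9/10) + 10^(63.9/10)) = 77.85 dB SPL.
Excess over the loudest (75.3 dB): 77.85 − 75.3 = 2.5 dB.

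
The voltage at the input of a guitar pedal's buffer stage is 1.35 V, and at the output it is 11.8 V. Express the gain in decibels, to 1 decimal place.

Voltage is an amplitude quantity, so gain = 20·log₁₀(V_out/V_in).
20·log₁₀(11.8/1.35) = 20·log₁₀(8.741) = 18.8 dB.

18.8 dB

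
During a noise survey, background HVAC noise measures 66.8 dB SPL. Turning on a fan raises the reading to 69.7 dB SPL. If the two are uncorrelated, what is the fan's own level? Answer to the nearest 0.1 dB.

66.6 dB SPL

Background correction is a power subtraction:
L_src = 10·log₁₀(10^(69.7/10) − 10^(66.8/10)) = 10·log₁₀(4546000) = 66.6 dB SPL.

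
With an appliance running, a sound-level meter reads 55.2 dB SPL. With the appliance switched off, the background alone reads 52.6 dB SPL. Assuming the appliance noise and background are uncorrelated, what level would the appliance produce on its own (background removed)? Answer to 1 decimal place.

Subtract intensities: L_src = 10·log₁₀(10^(L_total/10) − 10^(L_bg/10)).
L_src = 10·log₁₀(10^(55.2/10) − 10^(52.6/10)) = 10·log₁₀(149200) = 51.7 dB SPL.

51.7 dB SPL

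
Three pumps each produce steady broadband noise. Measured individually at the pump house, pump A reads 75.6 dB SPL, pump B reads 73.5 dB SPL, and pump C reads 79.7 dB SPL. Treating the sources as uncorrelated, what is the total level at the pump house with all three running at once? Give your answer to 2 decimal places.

81.82 dB SPL

Add the sources as powers (linear), then convert back to dB:
L_total = 10·log₁₀(10^(75.6/10) + 10^(73.5/10) + 10^(79.7/10)) = 10·log₁₀(152000000) = 81.82 dB SPL.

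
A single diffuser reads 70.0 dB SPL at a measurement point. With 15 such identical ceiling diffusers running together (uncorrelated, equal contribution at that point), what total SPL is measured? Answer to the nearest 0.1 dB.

15 equal incoherent sources raise the level by 10·log₁₀(15) = 11.76 dB.
L_total = 70.0 + 11.76 = 81.8 dB SPL.

81.8 dB SPL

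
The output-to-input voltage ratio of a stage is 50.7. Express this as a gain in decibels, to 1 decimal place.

34.1 dB

For a voltage ratio, dB = 20·log₁₀(V₂/V₁).
20·log₁₀(50.7) = 34.1 dB.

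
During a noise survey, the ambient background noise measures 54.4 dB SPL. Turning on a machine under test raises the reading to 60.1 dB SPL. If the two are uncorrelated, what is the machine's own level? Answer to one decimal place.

Background correction is a power subtraction:
L_src = 10·log₁₀(10^(60.1/10) − 10^(54.4/10)) = 10·log₁₀(747900) = 58.7 dB SPL.

58.7 dB SPL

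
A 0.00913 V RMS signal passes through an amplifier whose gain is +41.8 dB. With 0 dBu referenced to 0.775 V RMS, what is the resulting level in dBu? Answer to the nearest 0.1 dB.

Input level: 20·log₁₀(0.00913/0.775) = -38.58 dBu.
Output: -38.58 + 41.8 = +3.2 dBu.

+3.2 dBu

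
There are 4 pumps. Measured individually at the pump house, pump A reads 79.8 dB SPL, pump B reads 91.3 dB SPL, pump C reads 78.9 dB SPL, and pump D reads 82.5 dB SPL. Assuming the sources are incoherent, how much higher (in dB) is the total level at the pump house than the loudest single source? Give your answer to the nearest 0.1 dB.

1.0 dB

Add the sources as powers (linear), then convert back to dB:
L_total = 10·log₁₀(10^(79.8/10) + 10^(91.3/10) + 10^(78.9/10) + 10^(82.5/10)) = 92.30 dB SPL.
Excess over the loudest (91.3 dB): 92.30 − 91.3 = 1.0 dB.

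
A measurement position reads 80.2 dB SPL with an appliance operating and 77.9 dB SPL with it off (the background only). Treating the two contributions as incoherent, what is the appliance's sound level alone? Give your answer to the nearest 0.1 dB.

Subtract intensities: L_src = 10·log₁₀(10^(L_total/10) − 10^(L_bg/10)).
L_src = 10·log₁₀(10^(80.2/10) − 10^(77.9/10)) = 10·log₁₀(43050000) = 76.3 dB SPL.

76.3 dB SPL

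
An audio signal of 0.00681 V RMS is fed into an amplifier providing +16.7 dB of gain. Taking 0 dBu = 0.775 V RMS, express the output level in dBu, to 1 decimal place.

-24.4 dBu

Input level: 20·log₁₀(0.00681/0.775) = -41.12 dBu.
Output: -41.12 + 16.7 = -24.4 dBu.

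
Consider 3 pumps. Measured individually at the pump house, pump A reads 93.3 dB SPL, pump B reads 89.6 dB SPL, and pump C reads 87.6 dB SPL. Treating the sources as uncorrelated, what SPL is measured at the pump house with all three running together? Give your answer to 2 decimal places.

Incoherent sources sum as intensities:
L_total = 10·log₁₀(10^(93.3/10) + 10^(89.6/10) + 10^(87.6/10)) = 10·log₁₀(3625000000) = 95.59 dB SPL.

95.59 dB SPL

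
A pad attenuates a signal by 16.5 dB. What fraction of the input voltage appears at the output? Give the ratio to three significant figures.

0.150

Voltage ratio = 10^(dB/20).
10^(-16.5/20) = 10^(-0.8250) = 0.150.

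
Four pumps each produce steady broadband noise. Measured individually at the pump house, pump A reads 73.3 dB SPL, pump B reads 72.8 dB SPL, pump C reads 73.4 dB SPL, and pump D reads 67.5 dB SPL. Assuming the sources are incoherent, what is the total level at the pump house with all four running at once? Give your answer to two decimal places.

78.32 dB SPL

Uncorrelated sources add in intensity (power), not in dB.
L_total = 10·log₁₀(10^(73.3/10) + 10^(72.8/10) + 10^(73.4/10) + 10^(67.5/10)) = 10·log₁₀(67940000) = 78.32 dB SPL.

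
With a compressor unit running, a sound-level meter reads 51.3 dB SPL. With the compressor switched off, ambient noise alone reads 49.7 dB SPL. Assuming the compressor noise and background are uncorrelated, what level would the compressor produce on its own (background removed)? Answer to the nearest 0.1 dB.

Remove the background by subtracting linear intensities:
L_src = 10·log₁₀(10^(51.3/10) − 10^(49.7/10)) = 10·log₁₀(41570) = 46.2 dB SPL.

46.2 dB SPL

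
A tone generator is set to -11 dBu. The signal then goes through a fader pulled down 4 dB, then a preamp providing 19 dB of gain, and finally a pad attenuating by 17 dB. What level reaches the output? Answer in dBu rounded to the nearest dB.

-13 dBu

In dB, series stages simply add:
-11 − 4 + 19 − 17 = -13 dBu.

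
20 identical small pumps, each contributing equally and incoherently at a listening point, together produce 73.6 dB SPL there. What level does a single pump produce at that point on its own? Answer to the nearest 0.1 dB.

60.6 dB SPL

20 equal incoherent sources add 10·log₁₀(20) = 13.01 dB over one source.
L_one = 73.6 − 13.01 = 60.6 dB SPL.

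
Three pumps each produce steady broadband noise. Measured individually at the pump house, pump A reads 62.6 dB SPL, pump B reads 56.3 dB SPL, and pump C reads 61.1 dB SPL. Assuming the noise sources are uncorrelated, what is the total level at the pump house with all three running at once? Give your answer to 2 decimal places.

65.48 dB SPL

Uncorrelated sources add in intensity (power), not in dB.
L_total = 10·log₁₀(10^(62.6/10) + 10^(56.3/10) + 10^(61.1/10)) = 10·log₁₀(3535000) = 65.48 dB SPL.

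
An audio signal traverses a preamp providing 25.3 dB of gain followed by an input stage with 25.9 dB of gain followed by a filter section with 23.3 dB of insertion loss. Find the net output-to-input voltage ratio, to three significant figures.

Net gain = 25.3 + 25.9 + (−23.3) = 27.9 dB.
Voltage ratio = 10^(27.9/20) = 24.8.

24.8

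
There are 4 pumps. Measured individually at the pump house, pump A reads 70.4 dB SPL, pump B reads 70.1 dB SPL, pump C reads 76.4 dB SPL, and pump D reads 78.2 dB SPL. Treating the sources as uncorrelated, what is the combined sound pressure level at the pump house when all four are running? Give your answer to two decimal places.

Add the sources as powers (linear), then convert back to dB:
L_total = 10·log₁₀(10^(70.4/10) + 10^(70.1/10) + 10^(76.4/10) + 10^(78.2/10)) = 10·log₁₀(130900000) = 81.17 dB SPL.

81.17 dB SPL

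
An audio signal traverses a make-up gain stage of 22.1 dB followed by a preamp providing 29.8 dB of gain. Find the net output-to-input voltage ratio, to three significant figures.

394

Net gain = 22.1 + 29.8 = 51.9 dB.
Voltage ratio = 10^(51.9/20) = 394.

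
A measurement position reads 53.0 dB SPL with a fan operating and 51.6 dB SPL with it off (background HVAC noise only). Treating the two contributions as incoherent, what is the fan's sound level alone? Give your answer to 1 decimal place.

47.4 dB SPL

Subtract intensities: L_src = 10·log₁₀(10^(L_total/10) − 10^(L_bg/10)).
L_src = 10·log₁₀(10^(53.0/10) − 10^(51.6/10)) = 10·log₁₀(54980) = 47.4 dB SPL.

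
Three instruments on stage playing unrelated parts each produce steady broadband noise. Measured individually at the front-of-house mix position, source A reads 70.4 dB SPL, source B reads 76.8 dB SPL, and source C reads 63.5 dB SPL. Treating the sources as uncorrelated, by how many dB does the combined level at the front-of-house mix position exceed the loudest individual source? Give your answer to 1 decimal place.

1.1 dB

Add the sources as powers (linear), then convert back to dB:
L_total = 10·log₁₀(10^(70.4/10) + 10^(76.8/10) + 10^(63.5/10)) = 77.86 dB SPL.
Excess over the loudest (76.8 dB): 77.86 − 76.8 = 1.1 dB.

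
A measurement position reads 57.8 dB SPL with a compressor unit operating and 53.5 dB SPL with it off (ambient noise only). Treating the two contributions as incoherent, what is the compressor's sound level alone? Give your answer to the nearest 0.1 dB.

55.8 dB SPL

Remove the background by subtracting linear intensities:
L_src = 10·log₁₀(10^(57.8/10) − 10^(53.5/10)) = 10·log₁₀(378700) = 55.8 dB SPL.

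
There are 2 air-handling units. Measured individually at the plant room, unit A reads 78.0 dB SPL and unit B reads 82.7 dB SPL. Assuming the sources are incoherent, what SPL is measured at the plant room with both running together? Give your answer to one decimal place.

Uncorrelated sources add in intensity (power), not in dB.
L_total = 10·log₁₀(10^(78.0/10) + 10^(82.7/10)) = 10·log₁₀(249300000) = 84.0 dB SPL.

84.0 dB SPL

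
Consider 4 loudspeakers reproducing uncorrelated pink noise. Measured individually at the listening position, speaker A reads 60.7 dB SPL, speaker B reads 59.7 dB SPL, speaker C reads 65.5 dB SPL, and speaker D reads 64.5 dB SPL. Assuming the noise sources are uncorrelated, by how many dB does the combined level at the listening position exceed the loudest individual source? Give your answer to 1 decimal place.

Incoherent sources sum as intensities:
L_total = 10·log₁₀(10^(60.7/10) + 10^(59.7/10) + 10^(65.5/10) + 10^(64.5/10)) = 69.28 dB SPL.
Excess over the loudest (65.5 dB): 69.28 − 65.5 = 3.8 dB.

3.8 dB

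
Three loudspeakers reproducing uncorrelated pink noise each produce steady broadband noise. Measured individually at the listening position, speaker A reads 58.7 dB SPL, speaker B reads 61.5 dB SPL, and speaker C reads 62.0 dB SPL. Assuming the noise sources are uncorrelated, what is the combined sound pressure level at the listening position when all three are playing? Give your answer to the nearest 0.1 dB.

65.7 dB SPL

Add the sources as powers (linear), then convert back to dB:
L_total = 10·log₁₀(10^(58.7/10) + 10^(61.5/10) + 10^(62.0/10)) = 10·log₁₀(3739000) = 65.7 dB SPL.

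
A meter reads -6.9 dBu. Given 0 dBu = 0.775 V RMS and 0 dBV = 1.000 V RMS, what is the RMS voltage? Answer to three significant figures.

V = 0.775 V × 10^(-6.9/20).
= 0.775 × 0.4519 = 0.350 V.

0.350 V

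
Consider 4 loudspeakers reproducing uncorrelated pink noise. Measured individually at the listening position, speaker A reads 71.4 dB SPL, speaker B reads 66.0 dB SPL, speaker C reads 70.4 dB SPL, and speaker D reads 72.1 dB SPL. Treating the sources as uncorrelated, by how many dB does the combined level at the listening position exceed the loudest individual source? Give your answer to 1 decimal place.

Uncorrelated sources add in intensity (power), not in dB.
L_total = 10·log₁₀(10^(71.4/10) + 10^(66.0/10) + 10^(70.4/10) + 10^(72.1/10)) = 76.53 dB SPL.
Excess over the loudest (72.1 dB): 76.53 − 72.1 = 4.4 dB.

4.4 dB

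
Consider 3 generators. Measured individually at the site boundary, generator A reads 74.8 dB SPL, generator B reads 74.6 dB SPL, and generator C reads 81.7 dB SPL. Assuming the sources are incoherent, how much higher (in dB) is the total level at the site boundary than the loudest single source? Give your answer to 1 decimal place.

Incoherent sources sum as intensities:
L_total = 10·log₁₀(10^(74.8/10) + 10^(74.6/10) + 10^(81.7/10)) = 83.16 dB SPL.
Excess over the loudest (81.7 dB): 83.16 − 81.7 = 1.5 dB.

1.5 dB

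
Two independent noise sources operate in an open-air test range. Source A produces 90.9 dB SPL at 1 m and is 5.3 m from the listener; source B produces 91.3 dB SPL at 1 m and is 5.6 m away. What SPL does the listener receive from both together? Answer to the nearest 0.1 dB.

At the listener: L_A = 90.9 − 20·log₁₀(5.3) = 76.41 dB; L_B = 91.3 − 20·log₁₀(5.6) = 76.34 dB.
Combined: 10·log₁₀(10^(76.41/10)+10^(76.34/10)) = 79.4 dB SPL.

79.4 dB SPL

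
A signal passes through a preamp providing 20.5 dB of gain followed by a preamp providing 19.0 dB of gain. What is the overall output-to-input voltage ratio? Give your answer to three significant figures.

Net gain = 20.5 + 19.0 = 39.5 dB.
Voltage ratio = 10^(39.5/20) = 94.4.

94.4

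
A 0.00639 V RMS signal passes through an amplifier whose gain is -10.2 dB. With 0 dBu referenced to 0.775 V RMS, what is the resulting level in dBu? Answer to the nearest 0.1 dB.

-51.9 dBu

Input level: 20·log₁₀(0.00639/0.775) = -41.68 dBu.
Output: -41.68 − 10.2 = -51.9 dBu.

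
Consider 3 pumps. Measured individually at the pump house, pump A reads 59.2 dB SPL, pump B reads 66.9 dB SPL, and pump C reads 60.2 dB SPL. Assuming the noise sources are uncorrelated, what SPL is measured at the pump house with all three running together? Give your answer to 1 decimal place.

68.3 dB SPL

Incoherent sources sum as intensities:
L_total = 10·log₁₀(10^(59.2/10) + 10^(66.9/10) + 10^(60.2/10)) = 10·log₁₀(6777000) = 68.3 dB SPL.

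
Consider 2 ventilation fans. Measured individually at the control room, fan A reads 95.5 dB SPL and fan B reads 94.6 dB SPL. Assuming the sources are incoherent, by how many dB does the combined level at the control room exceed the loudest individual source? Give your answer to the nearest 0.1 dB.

Add the sources as powers (linear), then convert back to dB:
L_total = 10·log₁₀(10^(95.5/10) + 10^(94.6/10)) = 98.08 dB SPL.
Excess over the loudest (95.5 dB): 98.08 − 95.5 = 2.6 dB.

2.6 dB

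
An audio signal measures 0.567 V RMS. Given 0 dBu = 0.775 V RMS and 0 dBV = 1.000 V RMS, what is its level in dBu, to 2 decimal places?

dBu = 20·log₁₀(V / 0.775 V).
20·log₁₀(0.567/0.775) = -2.71 dBu.

-2.71 dBu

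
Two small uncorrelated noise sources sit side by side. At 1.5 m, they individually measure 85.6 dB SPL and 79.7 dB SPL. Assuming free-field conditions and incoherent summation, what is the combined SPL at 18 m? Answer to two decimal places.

Combined at 1.5 m: 10·log₁₀(10^(85.6/10)+10^(79.7/10)) = 86.593 dB SPL.
Then apply −20·log₁₀(18/1.5) = -21.584 dB → 65.01 dB SPL.

65.01 dB SPL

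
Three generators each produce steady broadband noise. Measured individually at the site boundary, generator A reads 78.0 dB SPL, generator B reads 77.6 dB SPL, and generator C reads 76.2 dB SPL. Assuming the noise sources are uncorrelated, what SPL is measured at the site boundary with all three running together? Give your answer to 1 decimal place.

82.1 dB SPL

Add the sources as powers (linear), then convert back to dB:
L_total = 10·log₁₀(10^(78.0/10) + 10^(77.6/10) + 10^(76.2/10)) = 10·log₁₀(162300000) = 82.1 dB SPL.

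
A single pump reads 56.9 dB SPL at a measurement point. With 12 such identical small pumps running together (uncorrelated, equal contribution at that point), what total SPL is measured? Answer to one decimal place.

67.7 dB SPL

12 equal incoherent sources raise the level by 10·log₁₀(12) = 10.79 dB.
L_total = 56.9 + 10.79 = 67.7 dB SPL.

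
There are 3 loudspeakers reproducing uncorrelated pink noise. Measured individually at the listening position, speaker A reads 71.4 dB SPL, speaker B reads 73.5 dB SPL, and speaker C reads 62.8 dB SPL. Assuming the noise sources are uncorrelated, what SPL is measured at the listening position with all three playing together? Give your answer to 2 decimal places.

75.81 dB SPL

Incoherent sources sum as intensities:
L_total = 10·log₁₀(10^(71.4/10) + 10^(73.5/10) + 10^(62.8/10)) = 10·log₁₀(38100000) = 75.81 dB SPL.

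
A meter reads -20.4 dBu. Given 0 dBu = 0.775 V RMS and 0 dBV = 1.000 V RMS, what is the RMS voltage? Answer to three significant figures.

V = 0.775 V × 10^(-20.4/20).
= 0.775 × 0.09550 = 0.0740 V.

0.0740 V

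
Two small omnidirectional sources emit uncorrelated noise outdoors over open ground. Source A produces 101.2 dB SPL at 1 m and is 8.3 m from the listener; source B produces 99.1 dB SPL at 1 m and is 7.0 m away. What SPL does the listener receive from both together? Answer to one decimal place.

85.5 dB SPL

At the listener: L_A = 101.2 − 20·log₁₀(8.3) = 82.82 dB; L_B = 99.1 − 20·log₁₀(7.0) = 82.20 dB.
Combined: 10·log₁₀(10^(82.82/10)+10^(82.20/10)) = 85.5 dB SPL.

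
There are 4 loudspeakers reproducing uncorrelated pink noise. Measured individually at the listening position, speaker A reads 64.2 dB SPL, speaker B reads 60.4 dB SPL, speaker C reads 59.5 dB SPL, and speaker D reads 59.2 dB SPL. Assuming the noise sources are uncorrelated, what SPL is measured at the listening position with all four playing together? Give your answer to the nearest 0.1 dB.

67.4 dB SPL

Add the sources as powers (linear), then convert back to dB:
L_total = 10·log₁₀(10^(64.2/10) + 10^(60.4/10) + 10^(59.5/10) + 10^(59.2/10)) = 10·log₁₀(5450000) = 67.4 dB SPL.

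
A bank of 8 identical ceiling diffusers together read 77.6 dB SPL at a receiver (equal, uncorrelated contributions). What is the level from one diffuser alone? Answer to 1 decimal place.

8 equal incoherent sources add 10·log₁₀(8) = 9.03 dB over one source.
L_one = 77.6 − 9.03 = 68.6 dB SPL.

68.6 dB SPL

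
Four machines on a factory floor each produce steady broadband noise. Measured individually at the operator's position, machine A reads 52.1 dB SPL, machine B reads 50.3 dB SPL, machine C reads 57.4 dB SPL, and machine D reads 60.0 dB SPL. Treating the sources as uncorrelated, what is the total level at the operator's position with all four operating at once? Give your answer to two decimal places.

62.60 dB SPL

Uncorrelated sources add in intensity (power), not in dB.
L_total = 10·log₁₀(10^(52.1/10) + 10^(50.3/10) + 10^(57.4/10) + 10^(60.0/10)) = 10·log₁₀(1819000) = 62.60 dB SPL.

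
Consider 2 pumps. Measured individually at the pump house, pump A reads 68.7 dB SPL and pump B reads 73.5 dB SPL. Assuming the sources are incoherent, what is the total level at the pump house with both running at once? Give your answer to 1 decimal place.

74.7 dB SPL

Uncorrelated sources add in intensity (power), not in dB.
L_total = 10·log₁₀(10^(68.7/10) + 10^(73.5/10)) = 10·log₁₀(29800000) = 74.7 dB SPL.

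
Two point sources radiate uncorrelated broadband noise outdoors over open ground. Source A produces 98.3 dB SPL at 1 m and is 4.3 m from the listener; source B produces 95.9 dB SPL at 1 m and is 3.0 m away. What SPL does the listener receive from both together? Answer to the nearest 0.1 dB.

89.0 dB SPL

At the listener: L_A = 98.3 − 20·log₁₀(4.3) = 85.63 dB; L_B = 95.9 − 20·log₁₀(3.0) = 86.36 dB.
Combined: 10·log₁₀(10^(85.63/10)+10^(86.36/10)) = 89.0 dB SPL.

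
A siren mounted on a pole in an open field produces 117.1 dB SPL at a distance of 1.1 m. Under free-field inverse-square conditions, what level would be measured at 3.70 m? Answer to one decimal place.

106.6 dB SPL

For a point source in a free field, ΔL = −20·log₁₀(d₂/d₁).
ΔL = −20·log₁₀(3.70/1.1) = -10.54 dB, so L₂ = 117.1 + (-10.54) = 106.6 dB SPL.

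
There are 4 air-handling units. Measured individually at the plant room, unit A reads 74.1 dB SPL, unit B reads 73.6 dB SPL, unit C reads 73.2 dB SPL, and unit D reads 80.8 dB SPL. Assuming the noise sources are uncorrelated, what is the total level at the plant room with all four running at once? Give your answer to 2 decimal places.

Uncorrelated sources add in intensity (power), not in dB.
L_total = 10·log₁₀(10^(74.1/10) + 10^(73.6/10) + 10^(73.2/10) + 10^(80.8/10)) = 10·log₁₀(189700000) = 82.78 dB SPL.

82.78 dB SPL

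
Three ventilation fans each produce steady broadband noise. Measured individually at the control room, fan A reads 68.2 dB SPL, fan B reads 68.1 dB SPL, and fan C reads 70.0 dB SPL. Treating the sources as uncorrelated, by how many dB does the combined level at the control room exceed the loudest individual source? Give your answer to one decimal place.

Uncorrelated sources add in intensity (power), not in dB.
L_total = 10·log₁₀(10^(68.2/10) + 10^(68.1/10) + 10^(70.0/10)) = 73.63 dB SPL.
Excess over the loudest (70.0 dB): 73.63 − 70.0 = 3.6 dB.

3.6 dB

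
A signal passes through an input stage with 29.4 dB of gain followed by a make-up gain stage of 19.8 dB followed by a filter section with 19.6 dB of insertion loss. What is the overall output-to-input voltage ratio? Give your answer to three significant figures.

30.2

Net gain = 29.4 + 19.8 + (−19.6) = 29.6 dB.
Voltage ratio = 10^(29.6/20) = 30.2.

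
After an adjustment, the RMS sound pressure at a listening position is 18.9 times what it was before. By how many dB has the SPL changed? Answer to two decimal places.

Sound pressure is an amplitude quantity: ΔL = 20·log₁₀(p₂/p₁).
20·log₁₀(18.9) = 25.53 dB.

25.53 dB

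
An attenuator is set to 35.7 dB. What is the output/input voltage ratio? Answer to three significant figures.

Voltage ratio = 10^(dB/20).
10^(-35.7/20) = 10^(-1.785) = 0.0164.

0.0164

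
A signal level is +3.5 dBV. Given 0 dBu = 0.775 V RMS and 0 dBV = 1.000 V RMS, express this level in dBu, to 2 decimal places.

The offset between the scales is 20·log₁₀(0.775/1.000) = −2.214 dB.
So dBu = +3.5 + 2.214 = +5.71 dBu.

+5.71 dBu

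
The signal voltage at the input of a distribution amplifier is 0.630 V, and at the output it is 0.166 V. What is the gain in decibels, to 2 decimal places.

Voltage is an amplitude quantity, so gain = 20·log₁₀(V_out/V_in).
20·log₁₀(0.166/0.630) = 20·log₁₀(0.2635) = -11.58 dB.

-11.58 dB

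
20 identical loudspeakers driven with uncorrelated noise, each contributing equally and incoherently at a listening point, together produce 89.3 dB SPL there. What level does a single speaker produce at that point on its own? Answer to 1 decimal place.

20 equal incoherent sources add 10·log₁₀(20) = 13.01 dB over one source.
L_one = 89.3 − 13.01 = 76.3 dB SPL.

76.3 dB SPL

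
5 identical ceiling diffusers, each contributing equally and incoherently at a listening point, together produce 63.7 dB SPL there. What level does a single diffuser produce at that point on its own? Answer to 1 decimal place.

5 equal incoherent sources add 10·log₁₀(5) = 6.99 dB over one source.
L_one = 63.7 − 6.99 = 56.7 dB SPL.

56.7 dB SPL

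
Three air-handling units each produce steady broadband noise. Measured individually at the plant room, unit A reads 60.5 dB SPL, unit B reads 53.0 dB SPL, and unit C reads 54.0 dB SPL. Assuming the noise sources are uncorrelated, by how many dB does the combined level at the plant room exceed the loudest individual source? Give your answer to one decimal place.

Incoherent sources sum as intensities:
L_total = 10·log₁₀(10^(60.5/10) + 10^(53.0/10) + 10^(54.0/10)) = 61.97 dB SPL.
Excess over the loudest (60.5 dB): 61.97 − 60.5 = 1.5 dB.

1.5 dB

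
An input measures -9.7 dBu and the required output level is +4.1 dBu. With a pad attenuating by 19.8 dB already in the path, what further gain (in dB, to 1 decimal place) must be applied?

The required make-up gain is the shortfall in the dB sum.
G = +4.1 − (-9.7) + 19.8 = 33.6 dB.

33.6 dB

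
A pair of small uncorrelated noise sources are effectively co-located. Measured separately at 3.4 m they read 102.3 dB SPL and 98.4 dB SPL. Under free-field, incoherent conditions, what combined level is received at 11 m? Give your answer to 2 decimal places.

Combined at 3.4 m: 10·log₁₀(10^(102.3/10)+10^(98.4/10)) = 103.784 dB SPL.
Then apply −20·log₁₀(11/3.4) = -10.198 dB → 93.59 dB SPL.

93.59 dB SPL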